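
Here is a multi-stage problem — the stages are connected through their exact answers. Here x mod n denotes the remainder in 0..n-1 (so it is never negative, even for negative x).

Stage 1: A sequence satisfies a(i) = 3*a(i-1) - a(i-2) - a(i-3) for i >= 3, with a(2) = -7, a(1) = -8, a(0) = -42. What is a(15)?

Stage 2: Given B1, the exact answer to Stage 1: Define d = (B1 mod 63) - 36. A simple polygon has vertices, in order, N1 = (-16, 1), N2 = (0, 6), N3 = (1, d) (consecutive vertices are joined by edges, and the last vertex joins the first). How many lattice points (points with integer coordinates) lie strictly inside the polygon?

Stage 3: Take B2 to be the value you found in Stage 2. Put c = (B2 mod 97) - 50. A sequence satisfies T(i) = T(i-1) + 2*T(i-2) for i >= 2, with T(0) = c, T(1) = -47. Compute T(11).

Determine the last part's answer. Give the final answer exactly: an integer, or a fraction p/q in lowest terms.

Stage 1: a(3) = 3*(-7) - 1*(-8) - 1*(-42) = 29; iterating: a(3)=29, a(4)=102, a(5)=284, a(6)=721, a(7)=1777, a(8)=4326, a(9)=10480, a(10)=25337, a(11)=61205, a(12)=147798, a(13)=356852, a(14)=861553, a(15)=2080009; answer 2080009
Stage 2: B1 = 2080009; d = -35; cross terms: (-16*6 - 0*1)=-96, (0*-35 - 1*6)=-6, (1*1 - -16*-35)=-559; twice the area = |-661| = 661; area = 661/2; boundary points = 1 + 1 + 1 = 3; strictly interior points = area - boundary/2 + 1 = 330; answer 330
Stage 3: B2 = 330; c = -11; T(2) = 1*(-47) + 2*(-11) = -69; iterating: T(2)=-69, T(3)=-163, T(4)=-301, T(5)=-627, T(6)=-1229, T(7)=-2483, T(8)=-4941, T(9)=-9907, T(10)=-19789, T(11)=-39603; answer -39603

-39603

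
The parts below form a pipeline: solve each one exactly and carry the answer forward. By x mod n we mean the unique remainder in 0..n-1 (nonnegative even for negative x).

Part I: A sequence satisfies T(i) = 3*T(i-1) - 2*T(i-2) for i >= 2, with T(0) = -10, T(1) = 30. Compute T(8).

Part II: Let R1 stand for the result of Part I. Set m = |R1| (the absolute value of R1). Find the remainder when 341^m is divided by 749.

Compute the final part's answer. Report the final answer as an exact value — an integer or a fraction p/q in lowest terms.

361

Part I: T(2) = 3*(30) - 2*(-10) = 110; iterating: T(2)=110, T(3)=270, T(4)=590, T(5)=1230, T(6)=2510, T(7)=5070, T(8)=10190; answer 10190
Part II: R1 = 10190; m = 10190; squarings mod 749: 341^1=341, 341^2=186, 341^4=142, 341^8=690, 341^16=485, 341^32=39, 341^64=23, 341^128=529, 341^256=464, 341^512=333, 341^1024=37, 341^2048=620, 341^4096=163, 341^8192=354; 341^10190 = 341^2 * 341^4 * 341^8 * 341^64 * 341^128 * 341^256 * 341^512 * 341^1024 * 341^8192 = 361 (mod 749); answer 361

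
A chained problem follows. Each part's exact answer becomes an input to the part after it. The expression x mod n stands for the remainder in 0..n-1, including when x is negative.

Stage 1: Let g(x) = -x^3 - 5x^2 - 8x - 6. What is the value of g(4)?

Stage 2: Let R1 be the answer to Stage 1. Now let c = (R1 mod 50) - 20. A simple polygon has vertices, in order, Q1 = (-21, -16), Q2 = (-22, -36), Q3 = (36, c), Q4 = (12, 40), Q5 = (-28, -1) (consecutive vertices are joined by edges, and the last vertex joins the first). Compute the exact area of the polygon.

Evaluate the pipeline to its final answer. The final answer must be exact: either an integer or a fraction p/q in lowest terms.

4743/2

Stage 1: -1*(4)^3 - 5*(4)^2 - 8*(4)^1 - 6 = (-64) + (-80) + (-32) + (-6) = -182; answer -182
Stage 2: R1 = -182; c = -2; cross terms: (-21*-36 - -22*-16)=404, (-22*-2 - 36*-36)=1340, (36*40 - 12*-2)=1464, (12*-1 - -28*40)=1108, (-28*-16 - -21*-1)=427; twice the area = |4743| = 4743; area = 4743/2; answer 4743/2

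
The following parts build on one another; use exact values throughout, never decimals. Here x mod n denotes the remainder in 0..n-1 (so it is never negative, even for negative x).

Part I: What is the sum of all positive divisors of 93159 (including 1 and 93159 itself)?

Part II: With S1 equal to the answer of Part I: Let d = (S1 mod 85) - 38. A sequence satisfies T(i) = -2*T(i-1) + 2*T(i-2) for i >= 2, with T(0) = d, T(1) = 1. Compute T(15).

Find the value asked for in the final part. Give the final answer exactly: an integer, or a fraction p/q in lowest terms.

-24319360

Part I: 93159 = 3^2 * 11 * 941; sigma = (1 + 3 + 9) * (1 + 11) * (1 + 941) = 13 * 12 * 942 = 146952; answer 146952
Part II: S1 = 146952; d = 34; T(2) = -2*(1) + 2*(34) = 66; iterating: T(2)=66, T(3)=-130, T(4)=392, T(5)=-1044, T(6)=2872, T(7)=-7832, T(8)=21408, T(9)=-58480, T(10)=159776, T(11)=-436512, T(12)=1192576, T(13)=-3258176, T(14)=8901504, T(15)=-24319360; answer -24319360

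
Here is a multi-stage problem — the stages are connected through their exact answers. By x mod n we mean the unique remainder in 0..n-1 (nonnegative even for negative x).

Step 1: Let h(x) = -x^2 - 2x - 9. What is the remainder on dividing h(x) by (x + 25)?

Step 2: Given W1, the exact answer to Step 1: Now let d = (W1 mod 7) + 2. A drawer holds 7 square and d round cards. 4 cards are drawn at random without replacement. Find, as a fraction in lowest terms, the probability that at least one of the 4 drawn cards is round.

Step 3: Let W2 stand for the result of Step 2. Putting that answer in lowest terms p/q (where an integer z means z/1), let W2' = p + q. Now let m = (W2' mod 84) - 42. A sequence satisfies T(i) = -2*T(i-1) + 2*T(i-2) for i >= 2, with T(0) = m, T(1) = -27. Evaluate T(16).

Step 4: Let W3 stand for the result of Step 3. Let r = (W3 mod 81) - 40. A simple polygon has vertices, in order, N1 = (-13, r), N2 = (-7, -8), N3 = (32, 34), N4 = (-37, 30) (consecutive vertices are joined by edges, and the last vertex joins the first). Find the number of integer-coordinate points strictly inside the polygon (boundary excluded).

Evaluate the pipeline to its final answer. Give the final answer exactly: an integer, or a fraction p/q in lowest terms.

Step 1: remainder = value at the root: -1*(-25)^2 - 2*(-25)^1 - 9 = (-625) + (50) + (-9) = -584; answer -584
Step 2: W1 = -584; d = 6; total draws C(13,4) = 715; complement C(7,4) = 35; favorable 715 - 35 = 680; P = 136/143; answer 136/143
Step 3: W2 = 136/143; threaded value p + q = 279; m = -15; T(2) = -2*(-27) + 2*(-15) = 24; iterating: T(2)=24, T(3)=-102, T(4)=252, T(5)=-708, T(6)=1920, T(7)=-5256, T(8)=14352, T(9)=-39216, T(10)=107136, T(11)=-292704, T(12)=799680, T(13)=-2184768, T(14)=5968896, T(15)=-16307328, T(16)=44552448; answer 44552448
Step 4: W3 = 44552448; r = -22; cross terms: (-13*-8 - -7*-22)=-50, (-7*34 - 32*-8)=18, (32*30 - -37*34)=2218, (-37*-22 - -13*30)=1204; twice the area = |3390| = 3390; area = 1695; boundary points = 2 + 3 + 1 + 4 = 10; strictly interior points = area - boundary/2 + 1 = 1691; answer 1691

1691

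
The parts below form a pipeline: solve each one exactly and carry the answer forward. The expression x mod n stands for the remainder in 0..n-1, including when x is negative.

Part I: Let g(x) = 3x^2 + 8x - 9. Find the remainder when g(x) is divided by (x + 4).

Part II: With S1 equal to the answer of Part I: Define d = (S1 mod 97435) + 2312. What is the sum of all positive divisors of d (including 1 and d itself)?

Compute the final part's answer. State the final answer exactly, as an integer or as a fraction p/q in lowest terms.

Part I: remainder = value at the root: 3*(-4)^2 + 8*(-4)^1 - 9 = (48) + (-32) + (-9) = 7; answer 7
Part II: S1 = 7; d = 2319; 2319 = 3 * 773; sigma = (1 + 3) * (1 + 773) = 4 * 774 = 3096; answer 3096

3096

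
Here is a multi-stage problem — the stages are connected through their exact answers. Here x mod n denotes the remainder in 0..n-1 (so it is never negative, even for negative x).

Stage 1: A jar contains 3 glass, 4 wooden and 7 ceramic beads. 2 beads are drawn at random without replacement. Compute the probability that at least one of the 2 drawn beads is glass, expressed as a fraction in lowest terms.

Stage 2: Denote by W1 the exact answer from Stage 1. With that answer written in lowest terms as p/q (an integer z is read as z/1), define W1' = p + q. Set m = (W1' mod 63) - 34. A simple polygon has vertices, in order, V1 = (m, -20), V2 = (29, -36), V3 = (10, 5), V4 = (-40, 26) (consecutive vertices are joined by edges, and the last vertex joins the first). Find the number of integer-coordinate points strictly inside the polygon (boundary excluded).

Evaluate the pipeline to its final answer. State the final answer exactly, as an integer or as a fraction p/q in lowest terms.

Stage 1: total draws C(14,2) = 91; complement C(11,2) = 55; favorable 91 - 55 = 36; P = 36/91; answer 36/91
Stage 2: W1 = 36/91; threaded value p + q = 127; m = -33; cross terms: (-33*-36 - 29*-20)=1768, (29*5 - 10*-36)=505, (10*26 - -40*5)=460, (-40*-20 - -33*26)=1658; twice the area = |4391| = 4391; area = 4391/2; boundary points = 2 + 1 + 1 + 1 = 5; strictly interior points = area - boundary/2 + 1 = 2194; answer 2194

2194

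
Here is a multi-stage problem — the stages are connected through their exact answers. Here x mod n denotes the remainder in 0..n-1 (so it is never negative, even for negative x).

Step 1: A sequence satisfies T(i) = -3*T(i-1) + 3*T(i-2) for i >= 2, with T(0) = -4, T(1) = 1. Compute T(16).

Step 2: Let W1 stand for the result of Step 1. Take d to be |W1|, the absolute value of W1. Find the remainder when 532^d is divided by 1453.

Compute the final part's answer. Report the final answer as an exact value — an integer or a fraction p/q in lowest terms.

Step 1: T(2) = -3*(1) + 3*(-4) = -15; iterating: T(2)=-15, T(3)=48, T(4)=-189, T(5)=711, T(6)=-2700, T(7)=10233, T(8)=-38799, T(9)=147096, T(10)=-557685, T(11)=2114343, T(12)=-8016084, T(13)=30391281, T(14)=-115222095, T(15)=436840128, T(16)=-1656186669; answer -1656186669
Step 2: W1 = -1656186669; d = 1656186669; squarings mod 1453: 532^1=532, 532^2=1142, 532^4=823, 532^8=231, 532^16=1053, 532^32=170, 532^64=1293, 532^128=899, 532^256=333, 532^512=461, 532^1024=383, 532^2048=1389, 532^4096=1190, 532^8192=878, 532^16384=794, 532^32768=1287, 532^65536=1402, 532^131072=1148, 532^262144=33, 532^524288=1089, 532^1048576=273, 532^2097152=426, 532^4194304=1304, 532^8388608=406, 532^16777216=647, 532^33554432=145, 532^67108864=683, 532^134217728=76, 532^268435456=1417, 532^536870912=1296, 532^1073741824=1401; 532^1656186669 = 532^1 * 532^4 * 532^8 * 532^32 * 532^256 * 532^512 * 532^1024 * 532^8192 * 532^16384 * 532^65536 * 532^131072 * 532^262144 * 532^1048576 * 532^2097152 * 532^8388608 * 532^33554432 * 532^536870912 * 532^1073741824 = 1053 (mod 1453); answer 1053

1053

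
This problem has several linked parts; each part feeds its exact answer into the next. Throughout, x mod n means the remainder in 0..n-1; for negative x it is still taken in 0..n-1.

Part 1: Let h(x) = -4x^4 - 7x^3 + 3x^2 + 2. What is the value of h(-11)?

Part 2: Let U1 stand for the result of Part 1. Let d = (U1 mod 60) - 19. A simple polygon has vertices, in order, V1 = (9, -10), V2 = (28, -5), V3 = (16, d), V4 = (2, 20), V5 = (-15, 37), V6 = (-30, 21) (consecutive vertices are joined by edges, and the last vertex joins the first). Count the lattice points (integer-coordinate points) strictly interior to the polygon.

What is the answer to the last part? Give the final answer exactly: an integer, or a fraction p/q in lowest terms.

930

Part 1: -4*(-11)^4 - 7*(-11)^3 + 3*(-11)^2 + 2 = (-58564) + (9317) + (363) + (2) = -48882; answer -48882
Part 2: U1 = -48882; d = -1; cross terms: (9*-5 - 28*-10)=235, (28*-1 - 16*-5)=52, (16*20 - 2*-1)=322, (2*37 - -15*20)=374, (-15*21 - -30*37)=795, (-30*-10 - 9*21)=111; twice the area = |1889| = 1889; area = 1889/2; boundary points = 1 + 4 + 7 + 17 + 1 + 1 = 31; strictly interior points = area - boundary/2 + 1 = 930; answer 930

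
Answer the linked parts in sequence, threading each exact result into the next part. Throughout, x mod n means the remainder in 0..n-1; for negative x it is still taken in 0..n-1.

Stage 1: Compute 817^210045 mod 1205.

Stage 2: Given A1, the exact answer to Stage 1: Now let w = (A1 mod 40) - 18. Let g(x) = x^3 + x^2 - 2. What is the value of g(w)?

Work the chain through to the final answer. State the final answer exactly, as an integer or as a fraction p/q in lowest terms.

-3842

Stage 1: squarings mod 1205: 817^1=817, 817^2=1124, 817^4=536, 817^8=506, 817^16=576, 817^32=401, 817^64=536, 817^128=506, 817^256=576, 817^512=401, 817^1024=536, 817^2048=506, 817^4096=576, 817^8192=401, 817^16384=536, 817^32768=506, 817^65536=576, 817^131072=401; 817^210045 = 817^1 * 817^4 * 817^8 * 817^16 * 817^32 * 817^64 * 817^1024 * 817^4096 * 817^8192 * 817^65536 * 817^131072 = 242 (mod 1205); answer 242
Stage 2: A1 = 242; w = -16; 1*(-16)^3 + 1*(-16)^2 - 2 = (-4096) + (256) + (-2) = -3842; answer -3842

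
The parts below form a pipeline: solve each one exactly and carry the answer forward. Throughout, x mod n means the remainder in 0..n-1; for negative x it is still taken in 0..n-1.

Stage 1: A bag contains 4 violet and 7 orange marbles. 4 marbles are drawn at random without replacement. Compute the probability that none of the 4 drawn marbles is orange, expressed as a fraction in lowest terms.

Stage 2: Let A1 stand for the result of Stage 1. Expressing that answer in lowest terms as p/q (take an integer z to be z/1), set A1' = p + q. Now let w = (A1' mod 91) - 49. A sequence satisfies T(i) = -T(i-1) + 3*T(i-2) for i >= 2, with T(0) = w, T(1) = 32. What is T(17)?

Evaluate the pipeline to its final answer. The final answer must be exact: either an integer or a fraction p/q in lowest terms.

8097251

Stage 1: total draws C(11,4) = 330; favorable C(4,4) = 1; P = 1/330; answer 1/330
Stage 2: A1 = 1/330; threaded value p + q = 331; w = 9; T(2) = -1*(32) + 3*(9) = -5; iterating: T(2)=-5, T(3)=101, T(4)=-116, T(5)=419, T(6)=-767, T(7)=2024, T(8)=-4325, T(9)=10397, T(10)=-23372, T(11)=54563, T(12)=-124679, T(13)=288368, T(14)=-662405, T(15)=1527509, T(16)=-3514724, T(17)=8097251; answer 8097251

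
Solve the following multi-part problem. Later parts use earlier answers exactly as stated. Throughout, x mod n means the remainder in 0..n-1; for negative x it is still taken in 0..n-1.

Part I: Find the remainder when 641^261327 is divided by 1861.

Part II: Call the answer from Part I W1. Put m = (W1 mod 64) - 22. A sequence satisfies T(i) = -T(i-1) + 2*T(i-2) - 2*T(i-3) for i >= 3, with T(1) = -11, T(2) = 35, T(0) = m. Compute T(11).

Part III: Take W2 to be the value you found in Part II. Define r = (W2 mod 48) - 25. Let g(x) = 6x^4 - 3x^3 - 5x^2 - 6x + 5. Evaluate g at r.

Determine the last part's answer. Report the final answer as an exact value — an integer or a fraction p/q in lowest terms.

22677

Part I: squarings mod 1861: 641^1=641, 641^2=1461, 641^4=1815, 641^8=255, 641^16=1751, 641^32=934, 641^64=1408, 641^128=499, 641^256=1488, 641^512=1415, 641^1024=1650, 641^2048=1718, 641^4096=1839, 641^8192=484, 641^16384=1631, 641^32768=792, 641^65536=107, 641^131072=283; 641^261327 = 641^1 * 641^2 * 641^4 * 641^8 * 641^64 * 641^128 * 641^1024 * 641^2048 * 641^4096 * 641^8192 * 641^16384 * 641^32768 * 641^65536 * 641^131072 = 1349 (mod 1861); answer 1349
Part II: W1 = 1349; m = -17; T(3) = -1*(35) + 2*(-11) - 2*(-17) = -23; iterating: T(3)=-23, T(4)=115, T(5)=-231, T(6)=507, T(7)=-1199, T(8)=2675, T(9)=-6087, T(10)=13835, T(11)=-31359; answer -31359
Part III: W2 = -31359; r = 8; 6*(8)^4 - 3*(8)^3 - 5*(8)^2 - 6*(8)^1 + 5 = (24576) + (-1536) + (-320) + (-48) + (5) = 22677; answer 22677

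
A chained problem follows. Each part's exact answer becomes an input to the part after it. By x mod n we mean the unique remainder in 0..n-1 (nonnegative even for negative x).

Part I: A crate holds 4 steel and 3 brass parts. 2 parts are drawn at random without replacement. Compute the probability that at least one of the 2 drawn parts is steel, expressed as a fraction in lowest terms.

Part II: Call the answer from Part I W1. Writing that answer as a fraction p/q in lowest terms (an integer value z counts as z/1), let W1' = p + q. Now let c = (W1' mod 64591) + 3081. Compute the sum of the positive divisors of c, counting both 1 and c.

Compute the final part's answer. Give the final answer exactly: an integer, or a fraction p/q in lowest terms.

Part I: total draws C(7,2) = 21; complement C(3,2) = 3; favorable 21 - 3 = 18; P = 6/7; answer 6/7
Part II: W1 = 6/7; threaded value p + q = 13; c = 3094; 3094 = 2 * 7 * 13 * 17; sigma = (1 + 2) * (1 + 7) * (1 + 13) * (1 + 17) = 3 * 8 * 14 * 18 = 6048; answer 6048

6048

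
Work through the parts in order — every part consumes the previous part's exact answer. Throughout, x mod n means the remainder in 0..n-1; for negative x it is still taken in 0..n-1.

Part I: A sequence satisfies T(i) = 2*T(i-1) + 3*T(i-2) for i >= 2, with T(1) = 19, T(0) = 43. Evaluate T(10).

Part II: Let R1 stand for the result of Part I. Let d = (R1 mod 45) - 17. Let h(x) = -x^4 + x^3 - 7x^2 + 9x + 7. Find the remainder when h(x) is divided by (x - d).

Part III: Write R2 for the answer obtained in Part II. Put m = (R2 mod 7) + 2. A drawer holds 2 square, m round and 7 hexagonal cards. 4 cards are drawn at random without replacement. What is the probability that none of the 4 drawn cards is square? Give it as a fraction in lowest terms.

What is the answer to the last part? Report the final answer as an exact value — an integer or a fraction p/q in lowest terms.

6/13

Part I: T(2) = 2*(19) + 3*(43) = 167; iterating: T(2)=167, T(3)=391, T(4)=1283, T(5)=3739, T(6)=11327, T(7)=33871, T(8)=101723, T(9)=305059, T(10)=915287; answer 915287
Part II: R1 = 915287; d = 15; remainder = value at the root: -1*(15)^4 + 1*(15)^3 - 7*(15)^2 + 9*(15)^1 + 7 = (-50625) + (3375) + (-1575) + (135) + (7) = -48683; answer -48683
Part III: R2 = -48683; m = 4; total draws C(13,4) = 715; favorable C(11,4) = 330; P = 6/13; answer 6/13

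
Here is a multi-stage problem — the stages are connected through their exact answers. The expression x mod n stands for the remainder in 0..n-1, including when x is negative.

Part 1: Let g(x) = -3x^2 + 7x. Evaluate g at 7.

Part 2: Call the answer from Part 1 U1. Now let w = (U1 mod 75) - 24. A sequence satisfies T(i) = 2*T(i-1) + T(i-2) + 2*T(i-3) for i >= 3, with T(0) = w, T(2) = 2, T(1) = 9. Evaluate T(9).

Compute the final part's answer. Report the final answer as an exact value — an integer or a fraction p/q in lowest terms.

20117

Part 1: -3*(7)^2 + 7*(7)^1 = (-147) + (49) = -98; answer -98
Part 2: U1 = -98; w = 28; T(3) = 2*(2) + 1*(9) + 2*(28) = 69; iterating: T(3)=69, T(4)=158, T(5)=389, T(6)=1074, T(7)=2853, T(8)=7558, T(9)=20117; answer 20117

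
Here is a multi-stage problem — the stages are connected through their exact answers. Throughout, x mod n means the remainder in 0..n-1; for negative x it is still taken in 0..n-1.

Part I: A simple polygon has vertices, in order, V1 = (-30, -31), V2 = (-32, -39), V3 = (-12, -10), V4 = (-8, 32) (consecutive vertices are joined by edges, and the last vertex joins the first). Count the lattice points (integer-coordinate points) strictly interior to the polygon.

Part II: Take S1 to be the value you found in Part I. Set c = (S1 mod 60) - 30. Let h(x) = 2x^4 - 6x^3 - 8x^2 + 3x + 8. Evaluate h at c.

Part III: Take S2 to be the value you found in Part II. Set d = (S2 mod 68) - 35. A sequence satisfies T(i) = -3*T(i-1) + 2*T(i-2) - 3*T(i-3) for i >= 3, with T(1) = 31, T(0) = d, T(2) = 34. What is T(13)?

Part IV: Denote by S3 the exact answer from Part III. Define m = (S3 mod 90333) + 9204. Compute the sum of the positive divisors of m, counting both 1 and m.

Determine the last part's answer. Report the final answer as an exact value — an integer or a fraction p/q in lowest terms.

21888

Part I: cross terms: (-30*-39 - -32*-31)=178, (-32*-10 - -12*-39)=-148, (-12*32 - -8*-10)=-464, (-8*-31 - -30*32)=1208; twice the area = |774| = 774; area = 387; boundary points = 2 + 1 + 2 + 1 = 6; strictly interior points = area - boundary/2 + 1 = 385; answer 385
Part II: S1 = 385; c = -5; 2*(-5)^4 - 6*(-5)^3 - 8*(-5)^2 + 3*(-5)^1 + 8 = (1250) + (750) + (-200) + (-15) + (8) = 1793; answer 1793
Part III: S2 = 1793; d = -10; T(3) = -3*(34) + 2*(31) - 3*(-10) = -10; iterating: T(3)=-10, T(4)=5, T(5)=-137, T(6)=451, T(7)=-1642, T(8)=6239, T(9)=-23354, T(10)=87466, T(11)=-327823, T(12)=1228463, T(13)=-4603433; answer -4603433
Part IV: S3 = -4603433; m = 12754; 12754 = 2 * 7 * 911; sigma = (1 + 2) * (1 + 7) * (1 + 911) = 3 * 8 * 912 = 21888; answer 21888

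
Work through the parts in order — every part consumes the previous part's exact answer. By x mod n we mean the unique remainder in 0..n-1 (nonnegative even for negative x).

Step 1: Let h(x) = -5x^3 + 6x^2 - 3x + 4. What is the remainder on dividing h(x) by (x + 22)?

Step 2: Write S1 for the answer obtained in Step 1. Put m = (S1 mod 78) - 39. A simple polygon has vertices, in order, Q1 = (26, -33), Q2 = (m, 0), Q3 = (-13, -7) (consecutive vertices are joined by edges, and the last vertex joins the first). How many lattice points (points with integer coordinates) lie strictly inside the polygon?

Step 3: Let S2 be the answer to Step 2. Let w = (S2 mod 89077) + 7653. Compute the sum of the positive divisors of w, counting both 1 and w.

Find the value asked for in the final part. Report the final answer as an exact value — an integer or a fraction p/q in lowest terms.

Step 1: remainder = value at the root: -5*(-22)^3 + 6*(-22)^2 - 3*(-22)^1 + 4 = (53240) + (2904) + (66) + (4) = 56214; answer 56214
Step 2: S1 = 56214; m = 15; cross terms: (26*0 - 15*-33)=495, (15*-7 - -13*0)=-105, (-13*-33 - 26*-7)=611; twice the area = |1001| = 1001; area = 1001/2; boundary points = 11 + 7 + 13 = 31; strictly interior points = area - boundary/2 + 1 = 486; answer 486
Step 3: S2 = 486; w = 8139; 8139 = 3 * 2713; sigma = (1 + 3) * (1 + 2713) = 4 * 2714 = 10856; answer 10856

10856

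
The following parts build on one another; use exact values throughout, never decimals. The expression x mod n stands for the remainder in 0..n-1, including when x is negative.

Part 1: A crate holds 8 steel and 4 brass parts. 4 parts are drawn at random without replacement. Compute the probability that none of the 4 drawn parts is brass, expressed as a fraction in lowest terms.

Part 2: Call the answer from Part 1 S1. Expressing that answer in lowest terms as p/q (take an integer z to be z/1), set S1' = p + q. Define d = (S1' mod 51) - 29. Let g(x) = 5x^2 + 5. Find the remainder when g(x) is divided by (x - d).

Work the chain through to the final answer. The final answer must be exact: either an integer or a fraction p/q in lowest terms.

1625

Part 1: total draws C(12,4) = 495; favorable C(8,4) = 70; P = 14/99; answer 14/99
Part 2: S1 = 14/99; threaded value p + q = 113; d = -18; remainder = value at the root: 5*(-18)^2 + 5 = (1620) + (5) = 1625; answer 1625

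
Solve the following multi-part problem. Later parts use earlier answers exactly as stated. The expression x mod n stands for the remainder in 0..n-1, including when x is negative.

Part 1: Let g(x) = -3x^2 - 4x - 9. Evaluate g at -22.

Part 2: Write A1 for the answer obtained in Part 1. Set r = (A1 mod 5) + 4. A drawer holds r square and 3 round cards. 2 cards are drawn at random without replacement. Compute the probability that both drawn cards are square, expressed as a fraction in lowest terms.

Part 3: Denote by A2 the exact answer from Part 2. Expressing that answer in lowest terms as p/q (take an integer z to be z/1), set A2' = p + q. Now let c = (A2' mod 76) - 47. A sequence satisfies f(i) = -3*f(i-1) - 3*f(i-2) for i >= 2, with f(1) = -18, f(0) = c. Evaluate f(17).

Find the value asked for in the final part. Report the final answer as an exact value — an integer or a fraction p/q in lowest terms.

Part 1: -3*(-22)^2 - 4*(-22)^1 - 9 = (-1452) + (88) + (-9) = -1373; answer -1373
Part 2: A1 = -1373; r = 6; total draws C(9,2) = 36; favorable C(6,2) = 15; P = 5/12; answer 5/12
Part 3: A2 = 5/12; threaded value p + q = 17; c = -30; f(2) = -3*(-18) - 3*(-30) = 144; iterating: f(2)=144, f(3)=-378, f(4)=702, f(5)=-972, f(6)=810, f(7)=486, f(8)=-3888, f(9)=10206, f(10)=-18954, f(11)=26244, f(12)=-21870, f(13)=-13122, f(14)=104976, f(15)=-275562, f(16)=511758, f(17)=-708588; answer -708588

-708588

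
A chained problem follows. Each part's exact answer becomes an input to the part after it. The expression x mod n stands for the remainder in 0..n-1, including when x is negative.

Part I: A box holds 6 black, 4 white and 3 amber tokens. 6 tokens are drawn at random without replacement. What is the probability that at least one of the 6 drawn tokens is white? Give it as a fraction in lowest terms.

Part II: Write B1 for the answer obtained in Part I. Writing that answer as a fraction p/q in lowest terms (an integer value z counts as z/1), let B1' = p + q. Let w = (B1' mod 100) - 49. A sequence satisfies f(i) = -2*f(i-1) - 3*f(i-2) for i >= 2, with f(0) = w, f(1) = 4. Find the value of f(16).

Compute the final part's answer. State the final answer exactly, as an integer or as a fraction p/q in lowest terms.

Part I: total draws C(13,6) = 1716; complement C(9,6) = 84; favorable 1716 - 84 = 1632; P = 136/143; answer 136/143
Part II: B1 = 136/143; threaded value p + q = 279; w = 30; f(2) = -2*(4) - 3*(30) = -98; iterating: f(2)=-98, f(3)=184, f(4)=-74, f(5)=-404, f(6)=1030, f(7)=-848, f(8)=-1394, f(9)=5332, f(10)=-6482, f(11)=-3032, f(12)=25510, f(13)=-41924, f(14)=7318, f(15)=111136, f(16)=-244226; answer -244226

-244226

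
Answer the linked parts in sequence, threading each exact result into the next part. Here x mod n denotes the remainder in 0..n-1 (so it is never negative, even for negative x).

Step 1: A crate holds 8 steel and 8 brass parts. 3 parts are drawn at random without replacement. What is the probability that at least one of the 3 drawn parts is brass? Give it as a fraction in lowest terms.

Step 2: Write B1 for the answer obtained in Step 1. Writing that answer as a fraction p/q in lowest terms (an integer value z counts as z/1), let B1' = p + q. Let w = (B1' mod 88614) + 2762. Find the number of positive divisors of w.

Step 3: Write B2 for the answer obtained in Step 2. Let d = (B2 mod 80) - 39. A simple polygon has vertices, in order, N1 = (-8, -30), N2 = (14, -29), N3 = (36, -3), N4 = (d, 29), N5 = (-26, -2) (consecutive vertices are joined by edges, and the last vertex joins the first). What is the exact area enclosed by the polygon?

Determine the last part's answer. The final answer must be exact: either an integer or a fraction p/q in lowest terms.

Step 1: total draws C(16,3) = 560; complement C(8,3) = 56; favorable 560 - 56 = 504; P = 9/10; answer 9/10
Step 2: B1 = 9/10; threaded value p + q = 19; w = 2781; 2781 = 3^3 * 103; number of divisors = (3+1) * (1+1) = 8; answer 8
Step 3: B2 = 8; d = -31; cross terms: (-8*-29 - 14*-30)=652, (14*-3 - 36*-29)=1002, (36*29 - -31*-3)=951, (-31*-2 - -26*29)=816, (-26*-30 - -8*-2)=764; twice the area = |4185| = 4185; area = 4185/2; answer 4185/2

4185/2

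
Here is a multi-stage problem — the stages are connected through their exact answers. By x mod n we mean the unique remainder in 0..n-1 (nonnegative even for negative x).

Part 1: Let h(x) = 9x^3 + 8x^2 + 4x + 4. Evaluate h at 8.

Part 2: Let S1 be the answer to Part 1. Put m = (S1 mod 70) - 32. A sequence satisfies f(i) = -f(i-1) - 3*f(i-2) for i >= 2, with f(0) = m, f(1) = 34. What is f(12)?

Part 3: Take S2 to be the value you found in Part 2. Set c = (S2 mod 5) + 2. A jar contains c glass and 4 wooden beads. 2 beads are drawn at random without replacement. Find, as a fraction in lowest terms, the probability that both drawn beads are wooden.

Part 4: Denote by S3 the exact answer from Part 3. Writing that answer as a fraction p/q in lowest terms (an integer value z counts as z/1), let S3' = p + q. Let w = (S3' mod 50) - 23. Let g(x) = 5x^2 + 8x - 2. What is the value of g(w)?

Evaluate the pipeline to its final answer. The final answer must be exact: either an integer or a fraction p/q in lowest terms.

130

Part 1: 9*(8)^3 + 8*(8)^2 + 4*(8)^1 + 4 = (4608) + (512) + (32) + (4) = 5156; answer 5156
Part 2: S1 = 5156; m = 14; f(2) = -1*(34) - 3*(14) = -76; iterating: f(2)=-76, f(3)=-26, f(4)=254, f(5)=-176, f(6)=-586, f(7)=1114, f(8)=644, f(9)=-3986, f(10)=2054, f(11)=9904, f(12)=-16066; answer -16066
Part 3: S2 = -16066; c = 6; total draws C(10,2) = 45; favorable C(4,2) = 6; P = 2/15; answer 2/15
Part 4: S3 = 2/15; threaded value p + q = 17; w = -6; 5*(-6)^2 + 8*(-6)^1 - 2 = (180) + (-48) + (-2) = 130; answer 130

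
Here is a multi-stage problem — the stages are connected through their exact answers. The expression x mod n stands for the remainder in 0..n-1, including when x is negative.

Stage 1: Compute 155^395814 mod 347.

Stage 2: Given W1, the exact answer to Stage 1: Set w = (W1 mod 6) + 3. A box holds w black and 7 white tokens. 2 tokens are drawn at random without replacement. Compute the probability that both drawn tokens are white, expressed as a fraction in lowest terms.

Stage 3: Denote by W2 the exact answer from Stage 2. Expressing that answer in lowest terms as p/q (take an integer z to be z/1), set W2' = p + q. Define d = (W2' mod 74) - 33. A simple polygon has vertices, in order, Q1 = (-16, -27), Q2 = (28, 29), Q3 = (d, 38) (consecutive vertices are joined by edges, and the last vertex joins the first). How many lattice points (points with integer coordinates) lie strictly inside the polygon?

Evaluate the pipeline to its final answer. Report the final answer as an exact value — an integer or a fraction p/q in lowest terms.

980

Stage 1: squarings mod 347: 155^1=155, 155^2=82, 155^4=131, 155^8=158, 155^16=327, 155^32=53, 155^64=33, 155^128=48, 155^256=222, 155^512=10, 155^1024=100, 155^2048=284, 155^4096=152, 155^8192=202, 155^16384=205, 155^32768=38, 155^65536=56, 155^131072=13, 155^262144=169; 155^395814 = 155^2 * 155^4 * 155^32 * 155^512 * 155^2048 * 155^131072 * 155^262144 = 261 (mod 347); answer 261
Stage 2: W1 = 261; w = 6; total draws C(13,2) = 78; favorable C(7,2) = 21; P = 7/26; answer 7/26
Stage 3: W2 = 7/26; threaded value p + q = 33; d = 0; cross terms: (-16*29 - 28*-27)=292, (28*38 - 0*29)=1064, (0*-27 - -16*38)=608; twice the area = |1964| = 1964; area = 982; boundary points = 4 + 1 + 1 = 6; strictly interior points = area - boundary/2 + 1 = 980; answer 980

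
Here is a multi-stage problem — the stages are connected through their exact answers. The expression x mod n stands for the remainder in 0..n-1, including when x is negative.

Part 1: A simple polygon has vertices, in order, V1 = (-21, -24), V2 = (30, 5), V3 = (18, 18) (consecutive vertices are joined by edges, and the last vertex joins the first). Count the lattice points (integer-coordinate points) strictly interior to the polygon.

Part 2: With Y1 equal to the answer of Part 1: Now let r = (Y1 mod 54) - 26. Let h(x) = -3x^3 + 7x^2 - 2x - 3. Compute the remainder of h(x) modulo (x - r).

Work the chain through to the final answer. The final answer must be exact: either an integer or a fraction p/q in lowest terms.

Part 1: cross terms: (-21*5 - 30*-24)=615, (30*18 - 18*5)=450, (18*-24 - -21*18)=-54; twice the area = |1011| = 1011; area = 1011/2; boundary points = 1 + 1 + 3 = 5; strictly interior points = area - boundary/2 + 1 = 504; answer 504
Part 2: Y1 = 504; r = -8; remainder = value at the root: -3*(-8)^3 + 7*(-8)^2 - 2*(-8)^1 - 3 = (1536) + (448) + (16) + (-3) = 1997; answer 1997

1997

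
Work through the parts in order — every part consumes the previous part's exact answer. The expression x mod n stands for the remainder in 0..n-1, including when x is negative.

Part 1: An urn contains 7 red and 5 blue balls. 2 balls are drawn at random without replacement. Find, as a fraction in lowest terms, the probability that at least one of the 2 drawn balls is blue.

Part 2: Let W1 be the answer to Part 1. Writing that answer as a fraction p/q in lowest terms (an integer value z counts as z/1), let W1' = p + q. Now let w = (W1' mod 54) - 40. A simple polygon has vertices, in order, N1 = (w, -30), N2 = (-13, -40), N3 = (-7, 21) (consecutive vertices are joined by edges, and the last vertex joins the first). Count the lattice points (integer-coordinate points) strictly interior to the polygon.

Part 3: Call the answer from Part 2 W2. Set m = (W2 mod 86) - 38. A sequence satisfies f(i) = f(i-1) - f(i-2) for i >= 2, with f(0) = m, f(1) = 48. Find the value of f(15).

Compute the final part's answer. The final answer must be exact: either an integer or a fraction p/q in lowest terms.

26

Part 1: total draws C(12,2) = 66; complement C(7,2) = 21; favorable 66 - 21 = 45; P = 15/22; answer 15/22
Part 2: W1 = 15/22; threaded value p + q = 37; w = -3; cross terms: (-3*-40 - -13*-30)=-270, (-13*21 - -7*-40)=-553, (-7*-30 - -3*21)=273; twice the area = |-550| = 550; area = 275; boundary points = 10 + 1 + 1 = 12; strictly interior points = area - boundary/2 + 1 = 270; answer 270
Part 3: W2 = 270; m = -26; f(2) = 1*(48) - 1*(-26) = 74; iterating: f(2)=74, f(3)=26, f(4)=-48, f(5)=-74, f(6)=-26, f(7)=48, f(8)=74, f(9)=26, f(10)=-48, f(11)=-74, f(12)=-26, f(13)=48, f(14)=74, f(15)=26; answer 26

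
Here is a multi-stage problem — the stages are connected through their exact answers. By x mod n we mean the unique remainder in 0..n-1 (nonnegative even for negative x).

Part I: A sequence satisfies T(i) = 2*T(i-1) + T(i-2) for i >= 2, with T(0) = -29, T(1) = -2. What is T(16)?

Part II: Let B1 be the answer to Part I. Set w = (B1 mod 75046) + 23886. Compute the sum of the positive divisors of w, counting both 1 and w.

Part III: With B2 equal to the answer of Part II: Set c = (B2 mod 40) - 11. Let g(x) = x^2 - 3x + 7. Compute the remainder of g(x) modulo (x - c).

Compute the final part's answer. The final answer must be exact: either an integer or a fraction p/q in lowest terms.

Part I: T(2) = 2*(-2) + 1*(-29) = -33; iterating: T(2)=-33, T(3)=-68, T(4)=-169, T(5)=-406, T(6)=-981, T(7)=-2368, T(8)=-5717, T(9)=-13802, T(10)=-33321, T(11)=-80444, T(12)=-194209, T(13)=-468862, T(14)=-1131933, T(15)=-2732728, T(16)=-6597389; answer -6597389
Part II: B1 = -6597389; w = 30545; 30545 = 5 * 41 * 149; sigma = (1 + 5) * (1 + 41) * (1 + 149) = 6 * 42 * 150 = 37800; answer 37800
Part III: B2 = 37800; c = -11; remainder = value at the root: 1*(-11)^2 - 3*(-11)^1 + 7 = (121) + (33) + (7) = 161; answer 161

161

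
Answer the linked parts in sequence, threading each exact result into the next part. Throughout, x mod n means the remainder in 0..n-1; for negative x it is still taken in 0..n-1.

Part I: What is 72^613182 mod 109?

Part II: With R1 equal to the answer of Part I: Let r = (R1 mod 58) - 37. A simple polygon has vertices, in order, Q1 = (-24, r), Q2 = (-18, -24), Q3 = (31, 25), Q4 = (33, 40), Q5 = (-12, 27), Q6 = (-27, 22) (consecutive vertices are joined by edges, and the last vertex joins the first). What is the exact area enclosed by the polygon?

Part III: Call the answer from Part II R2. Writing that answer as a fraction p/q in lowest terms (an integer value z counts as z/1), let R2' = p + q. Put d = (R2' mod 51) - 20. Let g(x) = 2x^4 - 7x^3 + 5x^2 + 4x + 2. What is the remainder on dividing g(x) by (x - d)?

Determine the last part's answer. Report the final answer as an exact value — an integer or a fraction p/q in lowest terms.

103746

Part I: squarings mod 109: 72^1=72, 72^2=61, 72^4=15, 72^8=7, 72^16=49, 72^32=3, 72^64=9, 72^128=81, 72^256=21, 72^512=5, 72^1024=25, 72^2048=80, 72^4096=78, 72^8192=89, 72^16384=73, 72^32768=97, 72^65536=35, 72^131072=26, 72^262144=22, 72^524288=48; 72^613182 = 72^2 * 72^4 * 72^8 * 72^16 * 72^32 * 72^256 * 72^512 * 72^2048 * 72^4096 * 72^16384 * 72^65536 * 72^524288 = 4 (mod 109); answer 4
Part II: R1 = 4; r = -33; cross terms: (-24*-24 - -18*-33)=-18, (-18*25 - 31*-24)=294, (31*40 - 33*25)=415, (33*27 - -12*40)=1371, (-12*22 - -27*27)=465, (-27*-33 - -24*22)=1419; twice the area = |3946| = 3946; area = 1973; answer 1973
Part III: R2 = 1973; threaded value p + q = 1974; d = 16; remainder = value at the root: 2*(16)^4 - 7*(16)^3 + 5*(16)^2 + 4*(16)^1 + 2 = (131072) + (-28672) + (1280) + (64) + (2) = 103746; answer 103746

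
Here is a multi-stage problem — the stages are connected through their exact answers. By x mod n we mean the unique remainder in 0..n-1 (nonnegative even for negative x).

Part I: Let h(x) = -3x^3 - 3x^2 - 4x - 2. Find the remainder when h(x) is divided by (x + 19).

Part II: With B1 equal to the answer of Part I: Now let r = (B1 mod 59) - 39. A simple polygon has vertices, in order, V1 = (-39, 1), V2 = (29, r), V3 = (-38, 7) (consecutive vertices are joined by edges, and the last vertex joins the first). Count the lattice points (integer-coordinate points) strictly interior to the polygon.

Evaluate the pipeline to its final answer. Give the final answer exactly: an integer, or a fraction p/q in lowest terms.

Part I: remainder = value at the root: -3*(-19)^3 - 3*(-19)^2 - 4*(-19)^1 - 2 = (20577) + (-1083) + (76) + (-2) = 19568; answer 19568
Part II: B1 = 19568; r = 0; cross terms: (-39*0 - 29*1)=-29, (29*7 - -38*0)=203, (-38*1 - -39*7)=235; twice the area = |409| = 409; area = 409/2; boundary points = 1 + 1 + 1 = 3; strictly interior points = area - boundary/2 + 1 = 204; answer 204

204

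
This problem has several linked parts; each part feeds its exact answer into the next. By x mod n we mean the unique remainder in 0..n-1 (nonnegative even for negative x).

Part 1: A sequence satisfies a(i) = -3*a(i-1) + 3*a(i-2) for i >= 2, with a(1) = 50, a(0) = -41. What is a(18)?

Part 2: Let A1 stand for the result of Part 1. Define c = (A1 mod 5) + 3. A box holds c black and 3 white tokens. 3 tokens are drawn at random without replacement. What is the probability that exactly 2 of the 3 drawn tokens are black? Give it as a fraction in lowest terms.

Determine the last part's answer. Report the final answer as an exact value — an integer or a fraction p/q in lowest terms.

15/28

Part 1: a(2) = -3*(50) + 3*(-41) = -273; iterating: a(2)=-273, a(3)=969, a(4)=-3726, a(5)=14085, a(6)=-53433, a(7)=202554, a(8)=-767961, a(9)=2911545, a(10)=-11038518, a(11)=41850189, a(12)=-158666121, a(13)=601548930, a(14)=-2280645153, a(15)=8646582249, a(16)=-32781682206, a(17)=124284793365, a(18)=-471199426713; answer -471199426713
Part 2: A1 = -471199426713; c = 5; total draws C(8,3) = 56; favorable C(5,2)*C(3,1) = 30; P = 15/28; answer 15/28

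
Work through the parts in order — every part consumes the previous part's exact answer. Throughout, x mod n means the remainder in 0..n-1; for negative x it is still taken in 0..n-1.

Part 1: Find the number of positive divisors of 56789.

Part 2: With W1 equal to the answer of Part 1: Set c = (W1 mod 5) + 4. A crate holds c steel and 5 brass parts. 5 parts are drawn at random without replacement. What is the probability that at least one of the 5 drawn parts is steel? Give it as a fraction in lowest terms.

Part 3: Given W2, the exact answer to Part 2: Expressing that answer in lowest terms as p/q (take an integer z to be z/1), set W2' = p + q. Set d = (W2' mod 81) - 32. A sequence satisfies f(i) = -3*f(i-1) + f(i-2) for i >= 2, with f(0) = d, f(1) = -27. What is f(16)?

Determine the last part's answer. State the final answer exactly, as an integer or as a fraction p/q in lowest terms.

2006316111

Part 1: 56789 = 109 * 521; number of divisors = (1+1) * (1+1) = 4; answer 4
Part 2: W1 = 4; c = 8; total draws C(13,5) = 1287; complement C(5,5) = 1; favorable 1287 - 1 = 1286; P = 1286/1287; answer 1286/1287
Part 3: W2 = 1286/1287; threaded value p + q = 2573; d = 30; f(2) = -3*(-27) + 1*(30) = 111; iterating: f(2)=111, f(3)=-360, f(4)=1191, f(5)=-3933, f(6)=12990, f(7)=-42903, f(8)=141699, f(9)=-468000, f(10)=1545699, f(11)=-5105097, f(12)=16860990, f(13)=-55688067, f(14)=183925191, f(15)=-607463640, f(16)=2006316111; answer 2006316111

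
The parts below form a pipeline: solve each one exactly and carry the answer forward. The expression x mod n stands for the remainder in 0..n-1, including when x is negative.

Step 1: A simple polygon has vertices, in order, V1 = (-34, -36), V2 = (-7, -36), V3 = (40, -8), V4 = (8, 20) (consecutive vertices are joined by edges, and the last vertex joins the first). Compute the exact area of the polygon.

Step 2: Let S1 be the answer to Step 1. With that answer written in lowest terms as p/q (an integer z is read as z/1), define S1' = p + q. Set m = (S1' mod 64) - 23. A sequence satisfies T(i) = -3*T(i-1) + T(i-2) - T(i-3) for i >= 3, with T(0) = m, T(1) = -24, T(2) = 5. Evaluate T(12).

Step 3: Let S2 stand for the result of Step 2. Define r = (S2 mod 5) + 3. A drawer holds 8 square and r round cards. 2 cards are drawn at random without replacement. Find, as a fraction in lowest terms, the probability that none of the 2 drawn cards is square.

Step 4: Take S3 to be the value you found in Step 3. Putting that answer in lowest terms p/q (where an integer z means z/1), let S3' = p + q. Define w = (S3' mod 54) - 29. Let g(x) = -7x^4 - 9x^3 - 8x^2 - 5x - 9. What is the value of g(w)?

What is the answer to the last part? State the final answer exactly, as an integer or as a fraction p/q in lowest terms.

-386634

Step 1: cross terms: (-34*-36 - -7*-36)=972, (-7*-8 - 40*-36)=1496, (40*20 - 8*-8)=864, (8*-36 - -34*20)=392; twice the area = |3724| = 3724; area = 1862; answer 1862
Step 2: S1 = 1862; threaded value p + q = 1863; m = -16; T(3) = -3*(5) + 1*(-24) - 1*(-16) = -23; iterating: T(3)=-23, T(4)=98, T(5)=-322, T(6)=1087, T(7)=-3681, T(8)=12452, T(9)=-42124, T(10)=142505, T(11)=-482091, T(12)=1630902; answer 1630902
Step 3: S2 = 1630902; r = 5; total draws C(13,2) = 78; favorable C(5,2) = 10; P = 5/39; answer 5/39
Step 4: S3 = 5/39; threaded value p + q = 44; w = 15; -7*(15)^4 - 9*(15)^3 - 8*(15)^2 - 5*(15)^1 - 9 = (-354375) + (-30375) + (-1800) + (-75) + (-9) = -386634; answer -386634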